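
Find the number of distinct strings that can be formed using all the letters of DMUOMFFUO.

The 9 letters of DMUOMFFUO have repeats: F appearing twice, M appearing twice, O appearing twice, and U appearing twice.
So there are 9! / (2!·2!·2!·2!) = 22680 distinguishable arrangements.

22680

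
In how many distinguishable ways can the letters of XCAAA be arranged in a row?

20

The 5 letters of XCAAA have repeats: A appearing 3 times.
So there are 5! / (3!) = 20 distinguishable arrangements.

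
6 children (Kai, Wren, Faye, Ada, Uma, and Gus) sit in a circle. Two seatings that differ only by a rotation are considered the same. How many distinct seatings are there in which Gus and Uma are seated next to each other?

48

Glue Gus and Uma into a block (2 internal orders). Seating 5 units around a circle gives (4)! arrangements.
So 2 × (4)! = 2 × 24 = 48.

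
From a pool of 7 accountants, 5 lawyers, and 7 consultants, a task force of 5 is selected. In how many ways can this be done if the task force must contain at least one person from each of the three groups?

With no constraint there are C(19,5) = 11628 possible selections.
Subtract selections that omit an entire group: no accountants → C(12,5) = 792; no lawyers → C(14,5) = 2002; no consultants → C(12,5) = 792.
Add back selections omitting two groups (i.e. drawn from a single group): C(7,5) + C(5,5) + C(7,5) = 43.
By inclusion–exclusion: 11628 − 3586 + 43 = 8085.

8085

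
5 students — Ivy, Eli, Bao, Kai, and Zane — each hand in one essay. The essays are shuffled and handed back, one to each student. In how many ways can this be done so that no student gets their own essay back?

Count assignments avoiding every fixed point. For any j of the 5 students fixed to their own essay, the other 5−j can be arranged in (5−j)! ways.
By inclusion–exclusion this is Σ_{j=0}^{5} (−1)^j C(5,j)·(5−j)!.
Computing: 120 − 120 + 60 − 20 + 5 − 1 = 44.

44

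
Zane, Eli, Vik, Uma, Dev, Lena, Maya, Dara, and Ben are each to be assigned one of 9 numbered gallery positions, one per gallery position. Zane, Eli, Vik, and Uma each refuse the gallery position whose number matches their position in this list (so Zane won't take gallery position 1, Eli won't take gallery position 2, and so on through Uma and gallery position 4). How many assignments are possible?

229080

Let Aᵢ (for 1 ≤ i ≤ 4) be the placements that put person i in their forbidden gallery position. Any j of these fix j positions, leaving (9−j)! ways to fill the rest, and there are C(4,j) ways to pick which j.
By inclusion–exclusion, the number of valid placements is Σ_{j=0}^{4} (−1)^j C(4,j)·(9−j)!.
Computing: 362880 − 161280 + 30240 − 2880 + 120 = 229080.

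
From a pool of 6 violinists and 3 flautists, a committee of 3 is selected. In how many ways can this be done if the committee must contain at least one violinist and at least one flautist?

Total 3-person selections from all 9: C(9,3) = 84.
Subtract selections that omit an entire group: no violinists → C(3,3) = 1; no flautists → C(6,3) = 20.
Both groups omitted at once is impossible, so 84 − 21 = 63.

63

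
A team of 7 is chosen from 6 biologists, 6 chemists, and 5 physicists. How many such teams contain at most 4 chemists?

19107

Split by how many chemists are chosen (0 through 4).
Sum: C(6,0)·C(11,7) + C(6,1)·C(11,6) + C(6,2)·C(11,5) + C(6,3)·C(11,4) + C(6,4)·C(11,3) = 330 + 2772 + 6930 + 6600 + 2475 = 19107.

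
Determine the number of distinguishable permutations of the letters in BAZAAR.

BAZAAR has 6 letters with A appearing 3 times.
The number of distinct arrangements is 6!/(3!) = 720/6 = 120.

120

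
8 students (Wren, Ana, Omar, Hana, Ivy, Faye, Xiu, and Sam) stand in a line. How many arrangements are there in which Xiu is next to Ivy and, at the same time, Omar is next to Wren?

2880

Treat {Xiu,Ivy} as one block (2 orders) and {Omar,Wren} as another (2 orders).
That leaves 6 units to arrange: 2 × 2 × 6! = 4 × 720 = 2880.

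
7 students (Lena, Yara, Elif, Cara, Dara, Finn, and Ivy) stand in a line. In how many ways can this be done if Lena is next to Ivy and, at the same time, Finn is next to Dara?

480

Treat {Lena,Ivy} as one block (2 orders) and {Finn,Dara} as another (2 orders).
That leaves 5 units to arrange: 2 × 2 × 5! = 4 × 120 = 480.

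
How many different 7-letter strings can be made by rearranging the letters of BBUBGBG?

105

The 7 letters of BBUBGBG have repeats: B appearing 4 times and G appearing twice.
The number of distinct arrangements is 7!/(4!·2!) = 5040/48 = 105.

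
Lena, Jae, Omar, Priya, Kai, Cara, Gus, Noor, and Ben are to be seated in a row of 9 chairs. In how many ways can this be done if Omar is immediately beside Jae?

80640

Glue Omar and Jae into one block (2 internal orders), leaving 8 units to arrange in a row.
So the count is 2·(8)! = 80640.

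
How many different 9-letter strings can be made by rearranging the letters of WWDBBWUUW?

3780

WWDBBWUUW has 9 letters with B appearing twice, U appearing twice, and W appearing 4 times.
So there are 9! / (4!·2!·2!) = 3780 distinguishable arrangements.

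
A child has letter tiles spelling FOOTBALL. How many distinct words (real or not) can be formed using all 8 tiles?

FOOTBALL has 8 letters with L appearing twice and O appearing twice.
So there are 8! / (2!·2!) = 10080 distinguishable arrangements.

10080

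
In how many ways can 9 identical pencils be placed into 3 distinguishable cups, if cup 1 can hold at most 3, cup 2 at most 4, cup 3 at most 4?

6

Ignoring the caps, the number of non-negative solutions to x_1+…+x_3 = 9 is C(11,2) = 55.
Subtract solutions that violate a single cap (substitute x_i' = x_i − (cap_i+1)): x_1 ≥ 4 gives C(7,2) = 21; x_2 ≥ 5 gives C(6,2) = 15; x_3 ≥ 5 gives C(6,2) = 15. Together 51.
Add back pairs where two caps are both exceeded: 1 + 1 + 0 = 2.
By inclusion–exclusion the count is 55 − 51 + 2 = 6.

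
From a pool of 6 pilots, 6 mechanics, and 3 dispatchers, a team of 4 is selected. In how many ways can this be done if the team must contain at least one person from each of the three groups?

648

Total 4-person selections from all 15: C(15,4) = 1365.
Selections missing a whole group: no pilots → C(9,4) = 126; no mechanics → C(9,4) = 126; no dispatchers → C(12,4) = 495.
Add back selections omitting two groups (i.e. drawn from a single group): C(6,4) + C(6,4) + C(3,4) = 30.
By inclusion–exclusion: 1365 − 747 + 30 = 648.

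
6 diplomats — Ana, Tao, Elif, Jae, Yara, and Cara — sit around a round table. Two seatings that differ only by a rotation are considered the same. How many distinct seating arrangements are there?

Fix one person's seat to break rotational symmetry; the remaining 5 people can be arranged in (5)! = 120 ways.

120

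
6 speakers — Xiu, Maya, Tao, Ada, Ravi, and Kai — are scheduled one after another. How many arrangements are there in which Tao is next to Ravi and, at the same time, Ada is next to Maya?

Treat {Tao,Ravi} as one block (2 orders) and {Ada,Maya} as another (2 orders).
That leaves 4 units to arrange: 2 × 2 × 4! = 4 × 24 = 96.

96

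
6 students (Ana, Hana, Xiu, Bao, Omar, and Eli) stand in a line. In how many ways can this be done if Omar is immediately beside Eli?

240

Glue Omar and Eli into one block (2 internal orders), leaving 5 units to arrange in a row.
That gives 2 × 5! = 2 × 120 = 240.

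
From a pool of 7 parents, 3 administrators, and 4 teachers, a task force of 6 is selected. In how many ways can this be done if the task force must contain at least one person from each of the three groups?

2331

Unrestricted: C(14,6) = 3003 ways to pick any 6 of the 14.
Subtract selections that omit an entire group: no parents → C(7,6) = 7; no administrators → C(11,6) = 462; no teachers → C(10,6) = 210.
Add back selections omitting two groups (i.e. drawn from a single group): C(7,6) + C(3,6) + C(4,6) = 7.
By inclusion–exclusion: 3003 − 679 + 7 = 2331.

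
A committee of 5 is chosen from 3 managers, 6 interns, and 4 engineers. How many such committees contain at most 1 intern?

231

Split by how many interns are chosen (0 through 1).
Sum: C(6,0)·C(7,5) + C(6,1)·C(7,4) = 21 + 210 = 231.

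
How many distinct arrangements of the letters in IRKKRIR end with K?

60

Fix K in the last position and arrange the remaining 6 letters.
Those 6 letters have I appearing twice and R appearing 3 times, giving (6)!/(3!·2!) = 60.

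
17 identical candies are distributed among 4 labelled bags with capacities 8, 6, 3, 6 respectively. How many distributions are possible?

74

Ignoring the caps, the number of non-negative solutions to x_1+…+x_4 = 17 is C(20,3) = 1140.
Subtract solutions that violate a single cap (substitute x_i' = x_i − (cap_i+1)): x_1 ≥ 9 gives C(11,3) = 165; x_2 ≥ 7 gives C(13,3) = 286; x_3 ≥ 4 gives C(16,3) = 560; x_4 ≥ 7 gives C(13,3) = 286. Together 1297.
Add back pairs where two caps are both exceeded: 4 + 35 + 4 + 84 + 20 + 84 = 231.
By inclusion–exclusion the count is 1140 − 1297 + 231 = 74.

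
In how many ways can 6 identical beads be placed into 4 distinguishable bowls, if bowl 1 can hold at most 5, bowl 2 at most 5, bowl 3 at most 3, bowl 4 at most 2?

52

Without the upper bounds there are C(9,3) = 84 ways to split 6 among 4 bowls.
Subtract solutions that violate a single cap (substitute x_i' = x_i − (cap_i+1)): x_1 ≥ 6 gives C(3,3) = 1; x_2 ≥ 6 gives C(3,3) = 1; x_3 ≥ 4 gives C(5,3) = 10; x_4 ≥ 3 gives C(6,3) = 20. Together 32.
No two caps can be exceeded simultaneously, so the pair terms are all 0.
By inclusion–exclusion the count is 84 − 32 + 0 = 52.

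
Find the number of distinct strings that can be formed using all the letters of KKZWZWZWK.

1680

The 9 letters of KKZWZWZWK have repeats: K appearing 3 times, W appearing 3 times, and Z appearing 3 times.
Dividing 9! = 362880 by 3!·3!·3! = 216 for the repeated letters gives 1680.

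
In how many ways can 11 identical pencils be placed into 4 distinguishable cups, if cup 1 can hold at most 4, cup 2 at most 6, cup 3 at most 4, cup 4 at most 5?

By stars and bars, unrestricted non-negative solutions to x_1+…+x_4 = 11 number C(11+3,3) = 364.
Subtract solutions that violate a single cap (substitute x_i' = x_i − (cap_i+1)): x_1 ≥ 5 gives C(9,3) = 84; x_2 ≥ 7 gives C(7,3) = 35; x_3 ≥ 5 gives C(9,3) = 84; x_4 ≥ 6 gives C(8,3) = 56. Together 259.
Add back pairs where two caps are both exceeded: 0 + 4 + 1 + 0 + 0 + 1 = 6.
By inclusion–exclusion the count is 364 − 259 + 6 = 111.

111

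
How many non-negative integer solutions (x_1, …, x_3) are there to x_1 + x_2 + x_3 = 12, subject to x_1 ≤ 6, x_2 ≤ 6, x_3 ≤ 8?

39

Without the upper bounds there are C(14,2) = 91 ways to split 12 among 3 variables.
Subtract solutions that violate a single cap (substitute x_i' = x_i − (cap_i+1)): x_1 ≥ 7 gives C(7,2) = 21; x_2 ≥ 7 gives C(7,2) = 21; x_3 ≥ 9 gives C(5,2) = 10. Together 52.
No two caps can be exceeded simultaneously, so the pair terms are all 0.
By inclusion–exclusion the count is 91 − 52 + 0 = 39.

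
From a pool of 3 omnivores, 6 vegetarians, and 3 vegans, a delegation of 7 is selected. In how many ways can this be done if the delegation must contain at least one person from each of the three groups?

720

Unrestricted: C(12,7) = 792 ways to pick any 7 of the 12.
Subtract selections that omit an entire group: no omnivores → C(9,7) = 36; no vegetarians → C(6,7) = 0; no vegans → C(9,7) = 36.
Add back selections omitting two groups (i.e. drawn from a single group): C(3,7) + C(6,7) + C(3,7) = 0.
By inclusion–exclusion: 792 − 72 + 0 = 720.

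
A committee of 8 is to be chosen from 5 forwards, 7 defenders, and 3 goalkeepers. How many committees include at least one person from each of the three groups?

5894

With no constraint there are C(15,8) = 6435 possible selections.
Selections missing a whole group: no forwards → C(10,8) = 45; no defenders → C(8,8) = 1; no goalkeepers → C(12,8) = 495.
Add back selections omitting two groups (i.e. drawn from a single group): C(5,8) + C(7,8) + C(3,8) = 0.
By inclusion–exclusion: 6435 − 541 + 0 = 5894.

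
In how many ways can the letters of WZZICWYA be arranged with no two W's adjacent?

Total arrangements of WZZICWYA: 8!/(2!·2!) = 10080.
Arrangements with the W's together: treat WW as one letter, giving (7)!/(2!) = 2520.
Hence 10080 − 2520 = 7560.

7560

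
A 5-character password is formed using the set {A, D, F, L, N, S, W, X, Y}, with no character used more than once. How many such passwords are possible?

This is a permutation of 5 out of 9: P(9,5) = 9!/4!.
9 × 8 × 7 × 6 × 5 = 15120.

15120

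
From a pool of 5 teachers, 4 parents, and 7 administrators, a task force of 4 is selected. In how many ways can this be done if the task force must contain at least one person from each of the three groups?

910

Unrestricted: C(16,4) = 1820 ways to pick any 4 of the 16.
Selections missing a whole group: no teachers → C(11,4) = 330; no parents → C(12,4) = 495; no administrators → C(9,4) = 126.
Add back selections omitting two groups (i.e. drawn from a single group): C(5,4) + C(4,4) + C(7,4) = 41.
By inclusion–exclusion: 1820 − 951 + 41 = 910.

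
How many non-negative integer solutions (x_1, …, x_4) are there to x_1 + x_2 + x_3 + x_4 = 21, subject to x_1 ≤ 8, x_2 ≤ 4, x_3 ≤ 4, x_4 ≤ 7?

10

Ignoring the caps, the number of non-negative solutions to x_1+…+x_4 = 21 is C(24,3) = 2024.
Subtract solutions that violate a single cap (substitute x_i' = x_i − (cap_i+1)): x_1 ≥ 9 gives C(15,3) = 455; x_2 ≥ 5 gives C(19,3) = 969; x_3 ≥ 5 gives C(19,3) = 969; x_4 ≥ 8 gives C(16,3) = 560. Together 2953.
Add back pairs where two caps are both exceeded: 120 + 120 + 35 + 364 + 165 + 165 = 969.
Subtract triples: 10 + 0 + 0 + 20 = 30.
By inclusion–exclusion the count is 2024 − 2953 + 969 − 30 = 10.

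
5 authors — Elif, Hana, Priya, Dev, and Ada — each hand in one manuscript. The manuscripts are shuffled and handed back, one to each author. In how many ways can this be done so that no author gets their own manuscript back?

Let Aᵢ be the assignments in which author i gets their own manuscript. We want the size of the complement of A₁∪…∪A_5.
By inclusion–exclusion this is Σ_{j=0}^{5} (−1)^j C(5,j)·(5−j)!.
Computing: 120 − 120 + 60 − 20 + 5 − 1 = 44.

44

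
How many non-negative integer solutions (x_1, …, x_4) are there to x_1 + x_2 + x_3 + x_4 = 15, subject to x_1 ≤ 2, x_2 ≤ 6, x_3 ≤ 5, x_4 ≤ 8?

63

By stars and bars, unrestricted non-negative solutions to x_1+…+x_4 = 15 number C(15+3,3) = 816.
Subtract solutions that violate a single cap (substitute x_i' = x_i − (cap_i+1)): x_1 ≥ 3 gives C(15,3) = 455; x_2 ≥ 7 gives C(11,3) = 165; x_3 ≥ 6 gives C(12,3) = 220; x_4 ≥ 9 gives C(9,3) = 84. Together 924.
Add back pairs where two caps are both exceeded: 56 + 84 + 20 + 10 + 0 + 1 = 171.
By inclusion–exclusion the count is 816 − 924 + 171 = 63.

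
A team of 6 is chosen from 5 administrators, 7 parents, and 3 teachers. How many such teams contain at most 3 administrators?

4770

Split by how many administrators are chosen (0 through 3).
Sum: C(5,0)·C(10,6) + C(5,1)·C(10,5) + C(5,2)·C(10,4) + C(5,3)·C(10,3) = 210 + 1260 + 2100 + 1200 = 4770.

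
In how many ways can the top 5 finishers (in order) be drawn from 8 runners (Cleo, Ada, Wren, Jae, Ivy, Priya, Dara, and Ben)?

There are 8 choices for 1st place, 7 for 2nd, and so on down to 4 for position 5.
That gives 8 × 7 × 6 × 5 × 4 = 6720.

6720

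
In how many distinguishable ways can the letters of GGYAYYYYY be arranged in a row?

252

GGYAYYYYY has 9 letters with G appearing twice and Y appearing 6 times.
Dividing 9! = 362880 by 6!·2! = 1440 for the repeated letters gives 252.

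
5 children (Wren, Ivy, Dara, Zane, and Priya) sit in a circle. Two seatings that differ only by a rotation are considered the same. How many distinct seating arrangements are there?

Around a circle, 5 distinct people have 5!/5 = (4)! = 24 rotationally distinct seatings.

24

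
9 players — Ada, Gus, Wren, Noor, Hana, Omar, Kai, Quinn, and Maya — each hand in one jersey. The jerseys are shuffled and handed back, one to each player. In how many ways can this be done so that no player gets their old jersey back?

133496

Count assignments avoiding every fixed point. For any j of the 9 players fixed to their old jersey, the other 9−j can be arranged in (9−j)! ways.
By inclusion–exclusion this is Σ_{j=0}^{9} (−1)^j C(9,j)·(9−j)!.
Computing: 362880 − 362880 + 181440 − 60480 + 15120 − 3024 + 504 − 72 + 9 − 1 = 133496.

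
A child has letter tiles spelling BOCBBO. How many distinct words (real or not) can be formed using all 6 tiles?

Letter multiplicities in BOCBBO: B×3, C×1, O×2.
Dividing 6! = 720 by 3!·2! = 12 for the repeated letters gives 60.

60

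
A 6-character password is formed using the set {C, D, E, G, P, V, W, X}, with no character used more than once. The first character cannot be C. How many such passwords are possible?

The first character has 8−1 = 7 choices (anything except C).
The remaining 5 characters are filled from the other 7 symbols without repetition: 7 × 6 × 5 × 4 × 3 = 2520.
Total: 7 × 2520 = 17640.

17640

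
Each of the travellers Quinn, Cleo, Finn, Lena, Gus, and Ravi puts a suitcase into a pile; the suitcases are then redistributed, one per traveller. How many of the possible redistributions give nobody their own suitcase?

265

Let Aᵢ be the assignments in which traveller i gets their own suitcase. We want the size of the complement of A₁∪…∪A_6.
By inclusion–exclusion this is Σ_{j=0}^{6} (−1)^j C(6,j)·(6−j)!.
Computing: 720 − 720 + 360 − 120 + 30 − 6 + 1 = 265.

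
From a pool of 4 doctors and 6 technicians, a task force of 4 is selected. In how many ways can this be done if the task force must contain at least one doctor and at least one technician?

194

With no constraint there are C(10,4) = 210 possible selections.
Selections missing a whole group: no doctors → C(6,4) = 15; no technicians → C(4,4) = 1.
Both groups omitted at once is impossible, so 210 − 16 = 194.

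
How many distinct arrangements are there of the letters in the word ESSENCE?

420

The 7 letters of ESSENCE have repeats: E appearing 3 times and S appearing twice.
So there are 7! / (3!·2!) = 420 distinguishable arrangements.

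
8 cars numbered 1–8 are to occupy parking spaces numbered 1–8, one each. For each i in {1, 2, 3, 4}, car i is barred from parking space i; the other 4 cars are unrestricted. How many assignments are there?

Let Aᵢ (for 1 ≤ i ≤ 4) be the placements that put car i in its forbidden parking space. Any j of these fix j positions, leaving (8−j)! ways to fill the rest, and there are C(4,j) ways to pick which j.
By inclusion–exclusion, the number of valid placements is Σ_{j=0}^{4} (−1)^j C(4,j)·(8−j)!.
Computing: 40320 − 20160 + 4320 − 480 + 24 = 24024.

24024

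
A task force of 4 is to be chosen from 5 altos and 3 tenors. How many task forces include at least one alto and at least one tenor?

65

Total 4-person selections from all 8: C(8,4) = 70.
Subtract selections that omit an entire group: no altos → C(3,4) = 0; no tenors → C(5,4) = 5.
Both groups omitted at once is impossible, so 70 − 5 = 65.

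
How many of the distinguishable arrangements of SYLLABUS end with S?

2520

With the last slot taken by S, it remains to arrange the other 7 letters (YLLABUS).
Those 7 letters have L appearing twice, giving (7)!/(2!) = 2520.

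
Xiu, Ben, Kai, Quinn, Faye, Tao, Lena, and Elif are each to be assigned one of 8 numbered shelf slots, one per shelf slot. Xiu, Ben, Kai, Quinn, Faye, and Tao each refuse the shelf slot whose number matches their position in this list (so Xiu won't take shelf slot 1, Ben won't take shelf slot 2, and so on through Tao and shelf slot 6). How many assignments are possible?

Let Aᵢ (for 1 ≤ i ≤ 6) be the placements that put person i in their forbidden shelf slot. Any j of these fix j positions, leaving (8−j)! ways to fill the rest, and there are C(6,j) ways to pick which j.
By inclusion–exclusion, the number of valid placements is Σ_{j=0}^{6} (−1)^j C(6,j)·(8−j)!.
Computing: 40320 − 30240 + 10800 − 2400 + 360 − 36 + 2 = 18806.

18806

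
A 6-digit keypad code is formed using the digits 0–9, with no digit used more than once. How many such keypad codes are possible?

151200

With no repetition, fill the 6 digits in order: 10 choices, then 9, down to 5.
That product is 10 × 9 × 8 × 7 × 6 × 5 = 151200.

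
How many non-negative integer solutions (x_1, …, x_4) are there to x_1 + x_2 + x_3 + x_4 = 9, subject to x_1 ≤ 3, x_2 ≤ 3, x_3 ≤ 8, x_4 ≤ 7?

107

Without the upper bounds there are C(12,3) = 220 ways to split 9 among 4 variables.
Subtract solutions that violate a single cap (substitute x_i' = x_i − (cap_i+1)): x_1 ≥ 4 gives C(8,3) = 56; x_2 ≥ 4 gives C(8,3) = 56; x_3 ≥ 9 gives C(3,3) = 1; x_4 ≥ 8 gives C(4,3) = 4. Together 117.
Add back pairs where two caps are both exceeded: 4 + 0 + 0 + 0 + 0 + 0 = 4.
By inclusion–exclusion the count is 220 − 117 + 4 = 107.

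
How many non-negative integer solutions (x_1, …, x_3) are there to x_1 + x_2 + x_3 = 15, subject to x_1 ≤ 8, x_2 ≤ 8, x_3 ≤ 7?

44

Ignoring the caps, the number of non-negative solutions to x_1+…+x_3 = 15 is C(17,2) = 136.
Subtract solutions that violate a single cap (substitute x_i' = x_i − (cap_i+1)): x_1 ≥ 9 gives C(8,2) = 28; x_2 ≥ 9 gives C(8,2) = 28; x_3 ≥ 8 gives C(9,2) = 36. Together 92.
No two caps can be exceeded simultaneously, so the pair terms are all 0.
By inclusion–exclusion the count is 136 − 92 + 0 = 44.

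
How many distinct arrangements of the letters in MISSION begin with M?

Fix M in the first position and arrange the remaining 6 letters.
Those 6 letters have I appearing twice and S appearing twice, giving (6)!/(2!·2!) = 180.

180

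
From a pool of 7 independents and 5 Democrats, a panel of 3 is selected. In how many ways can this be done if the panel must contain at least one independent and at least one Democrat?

175

Total 3-person selections from all 12: C(12,3) = 220.
Selections missing a whole group: no independents → C(5,3) = 10; no Democrats → C(7,3) = 35.
Both groups omitted at once is impossible, so 220 − 45 = 175.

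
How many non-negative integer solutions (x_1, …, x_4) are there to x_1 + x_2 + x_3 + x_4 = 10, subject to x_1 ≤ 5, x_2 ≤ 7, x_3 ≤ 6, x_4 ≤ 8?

217

By stars and bars, unrestricted non-negative solutions to x_1+…+x_4 = 10 number C(10+3,3) = 286.
Subtract solutions that violate a single cap (substitute x_i' = x_i − (cap_i+1)): x_1 ≥ 6 gives C(7,3) = 35; x_2 ≥ 8 gives C(5,3) = 10; x_3 ≥ 7 gives C(6,3) = 20; x_4 ≥ 9 gives C(4,3) = 4. Together 69.
No two caps can be exceeded simultaneously, so the pair terms are all 0.
By inclusion–exclusion the count is 286 − 69 + 0 = 217.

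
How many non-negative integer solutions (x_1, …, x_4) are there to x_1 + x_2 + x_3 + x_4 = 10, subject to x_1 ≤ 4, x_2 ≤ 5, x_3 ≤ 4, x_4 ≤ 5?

105

By stars and bars, unrestricted non-negative solutions to x_1+…+x_4 = 10 number C(10+3,3) = 286.
Subtract solutions that violate a single cap (substitute x_i' = x_i − (cap_i+1)): x_1 ≥ 5 gives C(8,3) = 56; x_2 ≥ 6 gives C(7,3) = 35; x_3 ≥ 5 gives C(8,3) = 56; x_4 ≥ 6 gives C(7,3) = 35. Together 182.
Add back pairs where two caps are both exceeded: 0 + 1 + 0 + 0 + 0 + 0 = 1.
By inclusion–exclusion the count is 286 − 182 + 1 = 105.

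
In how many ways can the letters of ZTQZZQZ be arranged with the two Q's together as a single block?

30

Treat the 2 copies of Q as a single block. The multiset to arrange is then {QQ, T, Z, Z, Z, Z}, 6 items in all.
That gives (6)!/(4!) = 30 arrangements.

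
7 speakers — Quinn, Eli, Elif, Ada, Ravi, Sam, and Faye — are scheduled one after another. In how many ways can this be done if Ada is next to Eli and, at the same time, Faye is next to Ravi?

480

Treat {Ada,Eli} as one block (2 orders) and {Faye,Ravi} as another (2 orders).
That leaves 5 units to arrange: 2 × 2 × 5! = 4 × 120 = 480.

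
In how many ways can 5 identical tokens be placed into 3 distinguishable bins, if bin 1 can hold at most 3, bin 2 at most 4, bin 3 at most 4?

Without the upper bounds there are C(7,2) = 21 ways to split 5 among 3 bins.
Subtract solutions that violate a single cap (substitute x_i' = x_i − (cap_i+1)): x_1 ≥ 4 gives C(3,2) = 3; x_2 ≥ 5 gives C(2,2) = 1; x_3 ≥ 5 gives C(2,2) = 1. Together 5.
No two caps can be exceeded simultaneously, so the pair terms are all 0.
By inclusion–exclusion the count is 21 − 5 + 0 = 16.

16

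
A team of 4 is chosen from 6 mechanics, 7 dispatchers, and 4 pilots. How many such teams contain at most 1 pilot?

1859

Split by how many pilots are chosen (0 through 1).
Sum: C(4,0)·C(13,4) + C(4,1)·C(13,3) = 715 + 1144 = 1859.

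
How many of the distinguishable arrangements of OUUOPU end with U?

30

With the last slot taken by U, it remains to arrange the other 5 letters (OUOPU).
Those 5 letters have O appearing twice and U appearing twice, giving (5)!/(2!·2!) = 30.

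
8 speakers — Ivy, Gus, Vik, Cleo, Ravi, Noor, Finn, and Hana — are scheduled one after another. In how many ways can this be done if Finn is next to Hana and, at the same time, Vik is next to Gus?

2880

Treat {Finn,Hana} as one block (2 orders) and {Vik,Gus} as another (2 orders).
That leaves 6 units to arrange: 2 × 2 × 6! = 4 × 720 = 2880.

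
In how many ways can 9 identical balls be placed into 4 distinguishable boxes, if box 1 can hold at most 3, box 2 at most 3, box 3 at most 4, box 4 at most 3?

By stars and bars, unrestricted non-negative solutions to x_1+…+x_4 = 9 number C(9+3,3) = 220.
Subtract solutions that violate a single cap (substitute x_i' = x_i − (cap_i+1)): x_1 ≥ 4 gives C(8,3) = 56; x_2 ≥ 4 gives C(8,3) = 56; x_3 ≥ 5 gives C(7,3) = 35; x_4 ≥ 4 gives C(8,3) = 56. Together 203.
Add back pairs where two caps are both exceeded: 4 + 1 + 4 + 1 + 4 + 1 = 15.
By inclusion–exclusion the count is 220 − 203 + 15 = 32.

32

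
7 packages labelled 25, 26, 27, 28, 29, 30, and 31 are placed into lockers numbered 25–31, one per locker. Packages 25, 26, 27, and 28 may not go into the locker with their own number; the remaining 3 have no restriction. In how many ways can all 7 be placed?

Let Aᵢ (for 25 ≤ i ≤ 28) be the placements that put package i in its forbidden locker. Any j of these fix j positions, leaving (7−j)! ways to fill the rest, and there are C(4,j) ways to pick which j.
By inclusion–exclusion, the number of valid placements is Σ_{j=0}^{4} (−1)^j C(4,j)·(7−j)!.
Computing: 5040 − 2880 + 720 − 96 + 6 = 2790.

2790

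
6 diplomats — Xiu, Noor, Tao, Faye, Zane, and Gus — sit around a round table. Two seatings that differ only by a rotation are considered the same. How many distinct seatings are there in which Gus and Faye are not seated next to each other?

All circular seatings of 6 people number (5)! = 120.
Those with Gus next to Faye: fuse the pair into one unit and seat 5 units around a circle — 2·(4)! = 48.
Subtracting, 120 − 48 = 72.

72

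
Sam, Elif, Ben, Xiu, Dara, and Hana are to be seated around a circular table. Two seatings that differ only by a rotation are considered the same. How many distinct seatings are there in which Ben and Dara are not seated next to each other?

Without the restriction there are (5)! = 120 seatings.
Those with Ben next to Dara: fuse the pair into one unit and seat 5 units around a circle — 2·(4)! = 48.
Subtracting, 120 − 48 = 72.

72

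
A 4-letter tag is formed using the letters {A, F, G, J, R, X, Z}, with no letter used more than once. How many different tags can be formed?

With no repetition, fill the 4 letters in order: 7 choices, then 6, down to 4.
7 × 6 × 5 × 4 = 840.

840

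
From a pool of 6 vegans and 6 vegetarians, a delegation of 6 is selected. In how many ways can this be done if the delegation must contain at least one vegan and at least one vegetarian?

With no constraint there are C(12,6) = 924 possible selections.
Subtract selections that omit an entire group: no vegans → C(6,6) = 1; no vegetarians → C(6,6) = 1.
Both groups omitted at once is impossible, so 924 − 2 = 922.

922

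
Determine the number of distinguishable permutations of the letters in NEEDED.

Letter multiplicities in NEEDED: D×2, E×3, N×1.
The number of distinct arrangements is 6!/(3!·2!) = 720/12 = 60.

60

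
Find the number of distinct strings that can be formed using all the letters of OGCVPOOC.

OGCVPOOC has 8 letters with C appearing twice and O appearing 3 times.
So there are 8! / (3!·2!) = 3360 distinguishable arrangements.

3360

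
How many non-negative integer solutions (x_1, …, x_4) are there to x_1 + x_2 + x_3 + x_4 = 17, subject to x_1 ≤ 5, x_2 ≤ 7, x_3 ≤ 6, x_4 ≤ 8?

185

Without the upper bounds there are C(20,3) = 1140 ways to split 17 among 4 variables.
Subtract solutions that violate a single cap (substitute x_i' = x_i − (cap_i+1)): x_1 ≥ 6 gives C(14,3) = 364; x_2 ≥ 8 gives C(12,3) = 220; x_3 ≥ 7 gives C(13,3) = 286; x_4 ≥ 9 gives C(11,3) = 165. Together 1035.
Add back pairs where two caps are both exceeded: 20 + 35 + 10 + 10 + 1 + 4 = 80.
By inclusion–exclusion the count is 1140 − 1035 + 80 = 185.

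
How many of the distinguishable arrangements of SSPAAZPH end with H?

With the last slot taken by H, it remains to arrange the other 7 letters (SSPAAZP).
Those 7 letters have A appearing twice, P appearing twice, and S appearing twice, giving (7)!/(2!·2!·2!) = 630.

630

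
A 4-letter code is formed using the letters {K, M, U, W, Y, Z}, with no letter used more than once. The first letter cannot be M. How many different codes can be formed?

300

The first letter has 6−1 = 5 choices (anything except M).
The remaining 3 letters are filled from the other 5 symbols without repetition: 5 × 4 × 3 = 60.
Total: 5 × 60 = 300.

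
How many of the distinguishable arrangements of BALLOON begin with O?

With the first slot taken by O, it remains to arrange the other 6 letters (BALLON).
Those 6 letters have L appearing twice, giving (6)!/(2!) = 360.

360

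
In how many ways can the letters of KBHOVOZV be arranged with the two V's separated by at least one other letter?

7560

There are 8!/(2!·2!) = 10080 arrangements of KBHOVOZV in total.
Arrangements with the V's together: treat VV as one letter, giving (7)!/(2!) = 2520.
Subtracting, 10080 − 2520 = 7560 arrangements keep the V's apart.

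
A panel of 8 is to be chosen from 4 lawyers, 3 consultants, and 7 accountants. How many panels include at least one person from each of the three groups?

2793

Total 8-person selections from all 14: C(14,8) = 3003.
Selections missing a whole group: no lawyers → C(10,8) = 45; no consultants → C(11,8) = 165; no accountants → C(7,8) = 0.
Add back selections omitting two groups (i.e. drawn from a single group): C(4,8) + C(3,8) + C(7,8) = 0.
By inclusion–exclusion: 3003 − 210 + 0 = 2793.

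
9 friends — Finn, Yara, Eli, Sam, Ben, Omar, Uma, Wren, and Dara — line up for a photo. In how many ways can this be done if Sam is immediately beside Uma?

Place the 7 others and the Sam-Uma pair as 8 objects in a line; the pair has 2 internal arrangements.
So the count is 2·(8)! = 80640.

80640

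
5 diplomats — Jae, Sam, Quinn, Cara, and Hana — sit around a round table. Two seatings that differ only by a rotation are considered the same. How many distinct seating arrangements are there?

24

Around a circle, 5 distinct people have 5!/5 = (4)! = 24 rotationally distinct seatings.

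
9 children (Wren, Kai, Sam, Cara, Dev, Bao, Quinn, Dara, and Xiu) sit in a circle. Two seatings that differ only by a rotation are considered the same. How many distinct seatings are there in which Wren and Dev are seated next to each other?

10080

Glue Wren and Dev into a block (2 internal orders). Seating 8 units around a circle gives (7)! arrangements.
So 2 × (7)! = 2 × 5040 = 10080.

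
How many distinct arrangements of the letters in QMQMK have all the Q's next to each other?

12

Treat the 2 copies of Q as a single block. The multiset to arrange is then {QQ, K, M, M}, 4 items in all.
That gives (4)!/(2!) = 12 arrangements.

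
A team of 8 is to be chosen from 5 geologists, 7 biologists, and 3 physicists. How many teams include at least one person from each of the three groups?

Total 8-person selections from all 15: C(15,8) = 6435.
Subtract selections that omit an entire group: no geologists → C(10,8) = 45; no biologists → C(8,8) = 1; no physicists → C(12,8) = 495.
Add back selections omitting two groups (i.e. drawn from a single group): C(5,8) + C(7,8) + C(3,8) = 0.
By inclusion–exclusion: 6435 − 541 + 0 = 5894.

5894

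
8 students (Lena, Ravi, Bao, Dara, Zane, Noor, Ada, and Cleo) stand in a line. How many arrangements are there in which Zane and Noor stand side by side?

Place the 6 others and the Zane-Noor pair as 7 objects in a line; the pair has 2 internal arrangements.
That gives 2 × 7! = 2 × 5040 = 10080.

10080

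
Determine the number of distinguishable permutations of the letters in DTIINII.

The 7 letters of DTIINII have repeats: I appearing 4 times.
The number of distinct arrangements is 7!/(4!) = 5040/24 = 210.

210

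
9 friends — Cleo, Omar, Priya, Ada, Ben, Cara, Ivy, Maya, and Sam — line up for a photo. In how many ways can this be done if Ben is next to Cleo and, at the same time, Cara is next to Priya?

Treat {Ben,Cleo} as one block (2 orders) and {Cara,Priya} as another (2 orders).
That leaves 7 units to arrange: 2 × 2 × 7! = 4 × 5040 = 20160.

20160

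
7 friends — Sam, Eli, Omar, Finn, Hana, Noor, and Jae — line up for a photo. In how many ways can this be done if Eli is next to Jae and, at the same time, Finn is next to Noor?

480

Treat {Eli,Jae} as one block (2 orders) and {Finn,Noor} as another (2 orders).
That leaves 5 units to arrange: 2 × 2 × 5! = 4 × 120 = 480.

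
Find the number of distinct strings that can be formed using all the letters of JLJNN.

30

The 5 letters of JLJNN have repeats: J appearing twice and N appearing twice.
So there are 5! / (2!·2!) = 30 distinguishable arrangements.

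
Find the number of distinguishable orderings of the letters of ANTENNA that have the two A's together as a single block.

Treat the 2 copies of A as a single block. The multiset to arrange is then {AA, E, N, N, N, T}, 6 items in all.
That gives (6)!/(3!) = 120 arrangements.

120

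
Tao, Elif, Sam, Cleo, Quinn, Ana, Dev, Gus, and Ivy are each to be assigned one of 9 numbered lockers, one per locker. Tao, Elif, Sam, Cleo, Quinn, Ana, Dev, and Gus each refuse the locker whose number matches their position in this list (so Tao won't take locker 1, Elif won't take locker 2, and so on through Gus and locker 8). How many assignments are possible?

Let Aᵢ (for 1 ≤ i ≤ 8) be the placements that put person i in their forbidden locker. Any j of these fix j positions, leaving (9−j)! ways to fill the rest, and there are C(8,j) ways to pick which j.
By inclusion–exclusion, the number of valid placements is Σ_{j=0}^{8} (−1)^j C(8,j)·(9−j)!.
Computing: 362880 − 322560 + 141120 − 40320 + 8400 − 1344 + 168 − 16 + 1 = 148329.

148329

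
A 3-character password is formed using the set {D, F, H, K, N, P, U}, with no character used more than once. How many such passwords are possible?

Choose and order 3 of the 7 symbols: the first character has 7 options, the next 6, then 5.
7 × 6 × 5 = 210.

210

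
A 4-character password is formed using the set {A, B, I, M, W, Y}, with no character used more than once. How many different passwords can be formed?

This is a permutation of 4 out of 6: P(6,4) = 6!/2!.
6 × 5 × 4 × 3 = 360.

360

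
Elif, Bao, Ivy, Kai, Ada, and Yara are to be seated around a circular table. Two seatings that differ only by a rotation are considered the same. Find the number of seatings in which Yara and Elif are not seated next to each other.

All circular seatings of 6 people number (5)! = 120.
Those with Yara next to Elif: fuse the pair into one unit and seat 5 units around a circle — 2·(4)! = 48.
Subtracting, 120 − 48 = 72.

72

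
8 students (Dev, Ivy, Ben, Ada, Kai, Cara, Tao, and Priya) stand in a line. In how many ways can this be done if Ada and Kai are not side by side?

30240

There are 8! = 40320 arrangements in all. If Ada and Kai are adjacent, merging them into one block gives 2·(7)! = 10080 arrangements.
So 40320 − 10080 = 30240 arrangements keep them apart.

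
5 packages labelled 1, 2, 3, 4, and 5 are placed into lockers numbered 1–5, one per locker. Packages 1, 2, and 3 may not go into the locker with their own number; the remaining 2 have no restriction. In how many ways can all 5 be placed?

64

Let Aᵢ (for i ∈ {1, 2, 3}) be the placements that put package i in its forbidden locker. Any j of these fix j positions, leaving (5−j)! ways to fill the rest, and there are C(3,j) ways to pick which j.
By inclusion–exclusion, the number of valid placements is Σ_{j=0}^{3} (−1)^j C(3,j)·(5−j)!.
Computing: 120 − 72 + 18 − 2 = 64.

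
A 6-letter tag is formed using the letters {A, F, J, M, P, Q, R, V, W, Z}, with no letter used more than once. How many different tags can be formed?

151200

This is a permutation of 6 out of 10: P(10,6) = 10!/4!.
That product is 10 × 9 × 8 × 7 × 6 × 5 = 151200.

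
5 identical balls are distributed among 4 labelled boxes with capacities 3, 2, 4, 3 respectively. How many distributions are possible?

37

Ignoring the caps, the number of non-negative solutions to x_1+…+x_4 = 5 is C(8,3) = 56.
Subtract solutions that violate a single cap (substitute x_i' = x_i − (cap_i+1)): x_1 ≥ 4 gives C(4,3) = 4; x_2 ≥ 3 gives C(5,3) = 10; x_3 ≥ 5 gives C(3,3) = 1; x_4 ≥ 4 gives C(4,3) = 4. Together 19.
No two caps can be exceeded simultaneously, so the pair terms are all 0.
By inclusion–exclusion the count is 56 − 19 + 0 = 37.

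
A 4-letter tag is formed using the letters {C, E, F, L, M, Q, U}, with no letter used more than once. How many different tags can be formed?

840

This is a permutation of 4 out of 7: P(7,4) = 7!/3!.
7 × 6 × 5 × 4 = 840.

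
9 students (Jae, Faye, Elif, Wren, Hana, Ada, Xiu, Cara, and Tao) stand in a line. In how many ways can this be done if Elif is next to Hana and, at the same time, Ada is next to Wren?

20160

Treat {Elif,Hana} as one block (2 orders) and {Ada,Wren} as another (2 orders).
That leaves 7 units to arrange: 2 × 2 × 7! = 4 × 5040 = 20160.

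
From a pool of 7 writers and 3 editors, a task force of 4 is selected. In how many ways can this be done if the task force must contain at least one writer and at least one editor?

175

Total 4-person selections from all 10: C(10,4) = 210.
Selections missing a whole group: no writers → C(3,4) = 0; no editors → C(7,4) = 35.
Both groups omitted at once is impossible, so 210 − 35 = 175.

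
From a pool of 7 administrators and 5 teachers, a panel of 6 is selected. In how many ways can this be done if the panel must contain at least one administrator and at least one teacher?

With no constraint there are C(12,6) = 924 possible selections.
Selections missing a whole group: no administrators → C(5,6) = 0; no teachers → C(7,6) = 7.
Both groups omitted at once is impossible, so 924 − 7 = 917.

917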